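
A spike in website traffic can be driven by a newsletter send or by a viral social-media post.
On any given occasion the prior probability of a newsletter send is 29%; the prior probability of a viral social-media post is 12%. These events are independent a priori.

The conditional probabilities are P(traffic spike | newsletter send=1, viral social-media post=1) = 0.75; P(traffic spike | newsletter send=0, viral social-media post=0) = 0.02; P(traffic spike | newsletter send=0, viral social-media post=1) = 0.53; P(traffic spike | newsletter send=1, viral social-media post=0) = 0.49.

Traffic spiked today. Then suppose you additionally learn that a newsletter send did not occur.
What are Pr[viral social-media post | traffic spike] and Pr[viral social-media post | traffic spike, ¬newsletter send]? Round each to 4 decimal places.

P(traffic spike) = 0.02·0.71·0.88 + 0.53·0.71·0.12 + 0.49·0.29·0.88 + 0.75·0.29·0.12 = 0.012496 + 0.045156 + 0.125048 + 0.026100 = 0.208800
Restricting to configurations with viral social-media post present: 0.045156 + 0.026100 = 0.071256.
Hence the posterior is 0.071256/0.208800 ≈ 0.3413.

Now condition on the additional information:
For the numerator, keep only viral social-media post=true terms: 0.53*0.12 = 0.063600
Normalizer over all consistent configurations: 0.02*0.88 + 0.53*0.12 = 0.081200
Posterior = 0.063600 / 0.081200 ≈ 0.7833

Pr[viral social-media post | traffic spike] ≈ 0.3413; Pr[viral social-media post | traffic spike, ¬newsletter send] ≈ 0.7833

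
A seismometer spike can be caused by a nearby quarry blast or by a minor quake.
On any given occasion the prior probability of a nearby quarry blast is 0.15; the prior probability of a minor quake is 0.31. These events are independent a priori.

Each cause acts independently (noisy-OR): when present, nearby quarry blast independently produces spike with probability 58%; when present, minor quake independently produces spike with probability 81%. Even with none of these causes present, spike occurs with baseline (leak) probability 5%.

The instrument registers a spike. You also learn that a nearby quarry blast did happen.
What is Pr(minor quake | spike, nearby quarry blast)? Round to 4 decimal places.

Under noisy-OR, P(spike | causes) = 1 − (1−0.05)·∏(1−qᵢ) over the active causes.
By total probability over both values of minor quake:
  P(spike | nearby quarry blast) = 0.601×0.69 + 0.92419×0.31
        = 0.414690 + 0.286499 = 0.701189
The terms with minor quake present sum to 0.286499, so
  P(minor quake | spike, nearby quarry blast) = 0.286499 / 0.701189 ≈ 0.4086

Pr(minor quake | spike, nearby quarry blast) ≈ 0.4086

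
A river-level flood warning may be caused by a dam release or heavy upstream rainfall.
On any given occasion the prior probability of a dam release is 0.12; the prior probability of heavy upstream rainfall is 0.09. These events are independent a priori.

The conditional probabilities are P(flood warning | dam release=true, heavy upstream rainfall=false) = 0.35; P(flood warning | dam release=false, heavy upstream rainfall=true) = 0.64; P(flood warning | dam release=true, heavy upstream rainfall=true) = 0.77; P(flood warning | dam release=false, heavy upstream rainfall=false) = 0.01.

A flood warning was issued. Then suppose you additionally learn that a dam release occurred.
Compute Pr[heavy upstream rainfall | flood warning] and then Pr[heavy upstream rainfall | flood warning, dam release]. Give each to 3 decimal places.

Enumerate the 4 (dam release, heavy upstream rainfall) configurations and weight by the priors:
  P(flood warning) = 0.01·0.88·0.91 + 0.64·0.88·0.09 + 0.35·0.12·0.91 + 0.77·0.12·0.09
        = 0.008008 + 0.050688 + 0.038220 + 0.008316 = 0.105232
The terms with heavy upstream rainfall present sum to 0.059004, so
  P(heavy upstream rainfall | flood warning) = 0.059004 / 0.105232 ≈ 0.561

With the extra evidence:
Numerator (weight on configurations with heavy upstream rainfall): 0.77*0.09 = 0.069300
Normalizer over all consistent configurations: 0.35*0.91 + 0.77*0.09 = 0.387800
Posterior = 0.069300 / 0.387800 ≈ 0.179
This is intercausal reasoning (explaining away): once dam release accounts for the flood warning, heavy upstream rainfall becomes less likely.

Pr[heavy upstream rainfall | flood warning] ≈ 0.561; Pr[heavy upstream rainfall | flood warning, dam release] ≈ 0.179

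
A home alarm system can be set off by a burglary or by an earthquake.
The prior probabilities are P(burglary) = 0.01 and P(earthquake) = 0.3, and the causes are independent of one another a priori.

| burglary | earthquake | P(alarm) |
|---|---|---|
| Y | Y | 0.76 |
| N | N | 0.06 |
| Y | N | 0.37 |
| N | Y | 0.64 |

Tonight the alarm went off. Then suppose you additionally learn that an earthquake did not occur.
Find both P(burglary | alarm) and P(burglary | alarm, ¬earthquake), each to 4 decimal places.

Numerator (weight on configurations with burglary): 0.002590 + 0.002280 = 0.004870
The normalizing constant is 0.06×0.99×0.7 + 0.64×0.99×0.3 + 0.37×0.01×0.7 + 0.76×0.01×0.3 = 0.236530
P(burglary | alarm) = 0.004870/0.236530 ≈ 0.0206

Now also conditioning on earthquake≠true:
For the numerator, keep only burglary=true terms: 0.37×0.01 = 0.003700
Denominator P(alarm | ¬earthquake): 0.06×0.99 + 0.37×0.01 = 0.063100
P(burglary | alarm, ¬earthquake) = 0.003700/0.063100 ≈ 0.0586
Ruling out earthquake raises the posterior on burglary — the flip side of explaining away.

P(burglary | alarm) ≈ 0.0206; P(burglary | alarm, ¬earthquake) ≈ 0.0586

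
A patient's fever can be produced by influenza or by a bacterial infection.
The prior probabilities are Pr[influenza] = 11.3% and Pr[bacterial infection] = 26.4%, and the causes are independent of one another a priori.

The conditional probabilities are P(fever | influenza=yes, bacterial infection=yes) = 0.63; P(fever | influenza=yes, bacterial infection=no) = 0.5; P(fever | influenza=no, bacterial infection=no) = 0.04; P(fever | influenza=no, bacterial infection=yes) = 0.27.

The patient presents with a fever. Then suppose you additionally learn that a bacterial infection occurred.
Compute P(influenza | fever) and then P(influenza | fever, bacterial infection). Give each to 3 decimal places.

P(fever) = 0.04*0.887*0.736 + 0.27*0.887*0.264 + 0.5*0.113*0.736 + 0.63*0.113*0.264 = 0.026113 + 0.063225 + 0.041584 + 0.018794 = 0.149716
Of this, 0.060378 comes from 0.041584 + 0.018794 (the influenza=true cases).
P(influenza | fever) = 0.060378 / 0.149716 ≈ 0.403

Now condition on the additional information:
P(fever | bacterial infection) = 0.27*0.887 + 0.63*0.113 = 0.239490 + 0.071190 = 0.310680
The influenza-present share is 0.63*0.113 = 0.071190.
Hence the posterior is 0.071190/0.310680 ≈ 0.229.
The drop from 0.403 to 0.229 is the explaining-away (discounting) effect.

P(influenza | fever) ≈ 0.403; P(influenza | fever, bacterial infection) ≈ 0.229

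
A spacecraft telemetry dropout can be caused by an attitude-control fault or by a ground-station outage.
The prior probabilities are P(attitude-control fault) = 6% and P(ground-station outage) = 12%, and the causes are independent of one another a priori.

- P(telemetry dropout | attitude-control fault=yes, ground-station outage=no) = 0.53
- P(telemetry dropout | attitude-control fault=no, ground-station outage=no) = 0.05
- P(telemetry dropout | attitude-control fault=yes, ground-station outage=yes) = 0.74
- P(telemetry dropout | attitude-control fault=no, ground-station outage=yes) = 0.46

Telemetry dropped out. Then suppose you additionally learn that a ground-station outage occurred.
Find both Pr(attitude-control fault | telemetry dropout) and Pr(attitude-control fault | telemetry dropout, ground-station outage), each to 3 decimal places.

Pr(attitude-control fault | telemetry dropout) ≈ 0.263; Pr(attitude-control fault | telemetry dropout, ground-station outage) ≈ 0.093

P(telemetry dropout) = 0.05×0.94×0.88 + 0.46×0.94×0.12 + 0.53×0.06×0.88 + 0.74×0.06×0.12 = 0.041360 + 0.051888 + 0.027984 + 0.005328 = 0.126560
The attitude-control fault-present share is 0.027984 + 0.005328 = 0.033312.
Hence the posterior is 0.033312/0.126560 ≈ 0.263.

Now condition on the additional information:
P(telemetry dropout | ground-station outage) = 0.46×0.94 + 0.74×0.06 = 0.432400 + 0.044400 = 0.476800
Restricting to configurations with attitude-control fault present: 0.74×0.06 = 0.044400.
Hence the posterior is 0.044400/0.476800 ≈ 0.093.
This is intercausal reasoning (explaining away): once ground-station outage accounts for the telemetry dropout, attitude-control fault becomes less likely.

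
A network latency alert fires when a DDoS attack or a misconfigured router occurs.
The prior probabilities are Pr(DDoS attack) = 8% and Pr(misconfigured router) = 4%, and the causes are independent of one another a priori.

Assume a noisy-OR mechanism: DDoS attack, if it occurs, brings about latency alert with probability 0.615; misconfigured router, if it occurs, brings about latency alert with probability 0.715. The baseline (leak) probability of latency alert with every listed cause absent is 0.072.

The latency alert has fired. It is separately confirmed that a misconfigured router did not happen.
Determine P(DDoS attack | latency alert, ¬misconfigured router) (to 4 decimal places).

Under noisy-OR, P(latency alert | causes) = 1 − (1−0.072)·∏(1−qᵢ) over the active causes.
Enumerate both values of DDoS attack and weight by the priors:
  P(latency alert | ¬misconfigured router) = 0.072×0.92 + 0.64272×0.08
        = 0.066240 + 0.051418 = 0.117658
The terms with DDoS attack present sum to 0.051418, so
  P(DDoS attack | latency alert, ¬misconfigured router) = 0.051418 / 0.117658 ≈ 0.4370

P(DDoS attack | latency alert, ¬misconfigured router) ≈ 0.4370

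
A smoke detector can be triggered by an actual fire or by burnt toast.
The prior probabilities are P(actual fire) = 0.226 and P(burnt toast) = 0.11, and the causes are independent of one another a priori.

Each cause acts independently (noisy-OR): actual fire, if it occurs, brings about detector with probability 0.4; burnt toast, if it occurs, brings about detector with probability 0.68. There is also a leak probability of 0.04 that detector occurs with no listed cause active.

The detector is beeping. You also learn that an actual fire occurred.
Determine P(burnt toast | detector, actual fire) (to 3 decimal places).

P(burnt toast | detector, actual fire) ≈ 0.192

Under noisy-OR, P(detector | causes) = 1 − (1−0.04)·∏(1−qᵢ) over the active causes.
P(detector | actual fire) = 0.424×0.89 + 0.81568×0.11 = 0.377360 + 0.089725 = 0.467085
Of this, 0.089725 comes from 0.81568×0.11 (the burnt toast=true cases).
Hence the posterior is 0.089725/0.467085 ≈ 0.192.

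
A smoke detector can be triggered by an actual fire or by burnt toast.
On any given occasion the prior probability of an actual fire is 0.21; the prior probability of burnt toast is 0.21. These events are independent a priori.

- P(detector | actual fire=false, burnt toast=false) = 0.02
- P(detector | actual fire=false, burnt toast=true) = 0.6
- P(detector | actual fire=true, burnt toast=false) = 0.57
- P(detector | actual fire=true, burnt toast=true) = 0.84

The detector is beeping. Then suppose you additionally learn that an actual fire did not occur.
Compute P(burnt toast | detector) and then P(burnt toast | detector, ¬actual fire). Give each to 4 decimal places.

Enumerate the 4 (actual fire, burnt toast) configurations and weight by the priors:
  P(detector) = 0.02·0.79·0.79 + 0.6·0.79·0.21 + 0.57·0.21·0.79 + 0.84·0.21·0.21
        = 0.012482 + 0.099540 + 0.094563 + 0.037044 = 0.243629
Keeping only the burnt toast-present terms gives 0.136584, so
  P(burnt toast | detector) = 0.136584 / 0.243629 ≈ 0.5606

Now also conditioning on actual fire≠true:
P(detector | ¬actual fire) = 0.02·0.79 + 0.6·0.21 = 0.015800 + 0.126000 = 0.141800
Restricting to configurations with burnt toast present: 0.6·0.21 = 0.126000.
Hence the posterior is 0.126000/0.141800 ≈ 0.8886.
With actual fire excluded, burnt toast must carry more of the explanatory weight for the detector.

P(burnt toast | detector) ≈ 0.5606; P(burnt toast | detector, ¬actual fire) ≈ 0.8886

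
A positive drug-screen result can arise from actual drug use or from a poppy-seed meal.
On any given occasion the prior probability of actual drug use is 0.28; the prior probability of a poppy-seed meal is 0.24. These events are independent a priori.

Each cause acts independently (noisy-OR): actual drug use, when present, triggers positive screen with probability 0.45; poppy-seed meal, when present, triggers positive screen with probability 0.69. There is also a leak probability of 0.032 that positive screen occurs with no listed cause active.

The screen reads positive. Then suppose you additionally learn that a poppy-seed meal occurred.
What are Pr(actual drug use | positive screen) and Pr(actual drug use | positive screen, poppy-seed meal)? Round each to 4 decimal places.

Pr(actual drug use | positive screen) ≈ 0.5292; Pr(actual drug use | positive screen, poppy-seed meal) ≈ 0.3169

Under noisy-OR, P(positive screen | causes) = 1 − (1−0.032)·∏(1−qᵢ) over the active causes.
For the numerator, keep only actual drug use=true terms: 0.099505 + 0.056109 = 0.155614
Normalizer over all consistent configurations: 0.032*0.72*0.76 + 0.69992*0.72*0.24 + 0.4676*0.28*0.76 + 0.834956*0.28*0.24 = 0.294070
Posterior = 0.155614 / 0.294070 ≈ 0.5292

With the extra evidence:
Enumerate both values of actual drug use and weight by the priors:
  P(positive screen | poppy-seed meal) = 0.69992·0.72 + 0.834956·0.28
        = 0.503942 + 0.233788 = 0.737730
Keeping only the actual drug use-present terms gives 0.233788, so
  P(actual drug use | positive screen, poppy-seed meal) = 0.233788 / 0.737730 ≈ 0.3169
The drop from 0.5292 to 0.3169 is the explaining-away (discounting) effect.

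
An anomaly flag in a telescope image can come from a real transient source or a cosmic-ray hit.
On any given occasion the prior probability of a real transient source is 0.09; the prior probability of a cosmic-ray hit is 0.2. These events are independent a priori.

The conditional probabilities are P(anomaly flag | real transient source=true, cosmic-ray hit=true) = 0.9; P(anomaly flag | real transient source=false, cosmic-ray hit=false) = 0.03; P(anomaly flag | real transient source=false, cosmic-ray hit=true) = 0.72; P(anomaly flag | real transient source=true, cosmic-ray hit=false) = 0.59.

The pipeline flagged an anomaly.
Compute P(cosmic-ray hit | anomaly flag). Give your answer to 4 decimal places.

P(cosmic-ray hit | anomaly flag) ≈ 0.6960

P(anomaly flag) = 0.03×0.91×0.8 + 0.72×0.91×0.2 + 0.59×0.09×0.8 + 0.9×0.09×0.2 = 0.021840 + 0.131040 + 0.042480 + 0.016200 = 0.211560
Of this, 0.147240 comes from 0.131040 + 0.016200 (the cosmic-ray hit=true cases).
So P(cosmic-ray hit | anomaly flag) = 0.147240/0.211560 ≈ 0.6960.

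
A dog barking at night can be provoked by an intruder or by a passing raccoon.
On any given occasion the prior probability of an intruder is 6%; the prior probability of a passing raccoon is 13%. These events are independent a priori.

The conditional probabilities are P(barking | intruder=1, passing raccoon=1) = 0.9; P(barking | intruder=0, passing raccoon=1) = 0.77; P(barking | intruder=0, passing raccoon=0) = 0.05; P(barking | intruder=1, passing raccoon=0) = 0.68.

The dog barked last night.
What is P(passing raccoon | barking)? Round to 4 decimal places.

P(barking) = 0.05·0.94·0.87 + 0.77·0.94·0.13 + 0.68·0.06·0.87 + 0.9·0.06·0.13 = 0.040890 + 0.094094 + 0.035496 + 0.007020 = 0.177500
The passing raccoon-present share is 0.094094 + 0.007020 = 0.101114.
So P(passing raccoon | barking) = 0.101114/0.177500 ≈ 0.5697.

P(passing raccoon | barking) ≈ 0.5697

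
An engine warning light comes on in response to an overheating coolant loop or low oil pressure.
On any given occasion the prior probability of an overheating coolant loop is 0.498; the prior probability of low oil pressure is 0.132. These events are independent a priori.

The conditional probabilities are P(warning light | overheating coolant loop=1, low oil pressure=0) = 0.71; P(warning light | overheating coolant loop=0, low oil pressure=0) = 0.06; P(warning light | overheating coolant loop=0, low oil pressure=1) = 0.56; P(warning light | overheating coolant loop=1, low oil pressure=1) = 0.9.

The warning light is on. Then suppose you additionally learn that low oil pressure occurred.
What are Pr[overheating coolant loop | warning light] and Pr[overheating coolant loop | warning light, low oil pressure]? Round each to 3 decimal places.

Pr[overheating coolant loop | warning light] ≈ 0.853; Pr[overheating coolant loop | warning light, low oil pressure] ≈ 0.615

Enumerate the 4 (overheating coolant loop, low oil pressure) configurations and weight by the priors:
  P(warning light) = 0.06·0.502·0.868 + 0.56·0.502·0.132 + 0.71·0.498·0.868 + 0.9·0.498·0.132
        = 0.026144 + 0.037108 + 0.306907 + 0.059162 = 0.429321
The terms with overheating coolant loop present sum to 0.366069, so
  P(overheating coolant loop | warning light) = 0.366069 / 0.429321 ≈ 0.853

Now also conditioning on low oil pressure=true:
Numerator (weight on configurations with overheating coolant loop): 0.9*0.498 = 0.448200
Denominator P(warning light | low oil pressure): 0.56*0.502 + 0.9*0.498 = 0.729320
Posterior = 0.448200 / 0.729320 ≈ 0.615
Conditioning on low oil pressure lowers the posterior on overheating coolant loop: the classic explaining-away effect in a common-effect structure.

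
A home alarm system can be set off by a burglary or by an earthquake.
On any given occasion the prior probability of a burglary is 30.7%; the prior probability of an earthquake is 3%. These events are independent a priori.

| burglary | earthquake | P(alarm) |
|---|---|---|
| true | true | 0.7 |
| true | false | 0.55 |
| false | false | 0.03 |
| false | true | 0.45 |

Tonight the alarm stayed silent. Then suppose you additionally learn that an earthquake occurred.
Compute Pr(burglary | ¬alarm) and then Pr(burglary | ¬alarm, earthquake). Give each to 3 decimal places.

Pr(burglary | ¬alarm) ≈ 0.171; Pr(burglary | ¬alarm, earthquake) ≈ 0.195

P(¬alarm) = 0.97·0.693·0.97 + 0.55·0.693·0.03 + 0.45·0.307·0.97 + 0.3·0.307·0.03 = 0.652044 + 0.011434 + 0.134005 + 0.002763 = 0.800246
Of this, 0.136768 comes from 0.134005 + 0.002763 (the burglary=true cases).
So P(burglary | ¬alarm) = 0.136768/0.800246 ≈ 0.171.

Now also conditioning on earthquake=true:
P(¬alarm | earthquake) = 0.55*0.693 + 0.3*0.307 = 0.381150 + 0.092100 = 0.473250
Restricting to configurations with burglary present: 0.3*0.307 = 0.092100.
So P(burglary | ¬alarm, earthquake) = 0.092100/0.473250 ≈ 0.195.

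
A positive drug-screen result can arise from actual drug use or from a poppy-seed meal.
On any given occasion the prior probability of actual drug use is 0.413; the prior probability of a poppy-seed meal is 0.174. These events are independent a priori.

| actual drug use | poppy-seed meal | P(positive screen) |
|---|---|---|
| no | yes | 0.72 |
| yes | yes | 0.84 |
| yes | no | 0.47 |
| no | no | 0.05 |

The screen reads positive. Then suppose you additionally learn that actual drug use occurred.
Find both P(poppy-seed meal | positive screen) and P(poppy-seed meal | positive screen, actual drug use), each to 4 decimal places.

P(positive screen) = 0.05·0.587·0.826 + 0.72·0.587·0.174 + 0.47·0.413·0.826 + 0.84·0.413·0.174 = 0.024243 + 0.073539 + 0.160335 + 0.060364 = 0.318481
Of this, 0.133903 comes from 0.073539 + 0.060364 (the poppy-seed meal=true cases).
P(poppy-seed meal | positive screen) = 0.133903 / 0.318481 ≈ 0.4204

Now condition on the additional information:
For the numerator, keep only poppy-seed meal=true terms: 0.84*0.174 = 0.146160
The normalizing constant is 0.47*0.826 + 0.84*0.174 = 0.534380
P(poppy-seed meal | positive screen, actual drug use) = 0.146160/0.534380 ≈ 0.2735

P(poppy-seed meal | positive screen) ≈ 0.4204; P(poppy-seed meal | positive screen, actual drug use) ≈ 0.2735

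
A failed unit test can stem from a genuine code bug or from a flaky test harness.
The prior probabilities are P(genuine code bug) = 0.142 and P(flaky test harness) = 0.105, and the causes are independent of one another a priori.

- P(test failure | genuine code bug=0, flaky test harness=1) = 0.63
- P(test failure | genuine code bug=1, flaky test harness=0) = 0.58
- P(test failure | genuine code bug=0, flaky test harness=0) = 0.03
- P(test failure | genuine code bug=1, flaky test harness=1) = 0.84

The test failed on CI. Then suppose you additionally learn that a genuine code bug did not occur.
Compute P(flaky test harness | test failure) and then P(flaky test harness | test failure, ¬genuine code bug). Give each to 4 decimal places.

P(flaky test harness | test failure) ≈ 0.4173; P(flaky test harness | test failure, ¬genuine code bug) ≈ 0.7113

P(test failure) = 0.03×0.858×0.895 + 0.63×0.858×0.105 + 0.58×0.142×0.895 + 0.84×0.142×0.105 = 0.023037 + 0.056757 + 0.073712 + 0.012524 = 0.166030
Restricting to configurations with flaky test harness present: 0.056757 + 0.012524 = 0.069281.
So P(flaky test harness | test failure) = 0.069281/0.166030 ≈ 0.4173.

Now also conditioning on genuine code bug≠true:
P(test failure | ¬genuine code bug) = 0.03*0.895 + 0.63*0.105 = 0.026850 + 0.066150 = 0.093000
Restricting to configurations with flaky test harness present: 0.63*0.105 = 0.066150.
Hence the posterior is 0.066150/0.093000 ≈ 0.7113.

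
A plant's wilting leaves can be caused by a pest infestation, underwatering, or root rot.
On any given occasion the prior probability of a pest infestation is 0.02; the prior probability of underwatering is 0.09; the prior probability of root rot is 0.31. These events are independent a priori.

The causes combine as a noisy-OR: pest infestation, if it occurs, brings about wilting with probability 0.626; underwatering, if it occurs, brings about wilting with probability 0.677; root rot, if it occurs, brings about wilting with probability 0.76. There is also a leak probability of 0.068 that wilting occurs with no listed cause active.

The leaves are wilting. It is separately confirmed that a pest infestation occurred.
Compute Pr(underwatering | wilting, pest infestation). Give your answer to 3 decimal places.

Under noisy-OR, P(wilting | causes) = 1 − (1−0.068)·∏(1−qᵢ) over the active causes.
Numerator (weight on configurations with underwatering): 0.055108 + 0.027146 = 0.082254
Normalizer over all consistent configurations: 0.651432*0.91*0.69 + 0.916344*0.91*0.31 + 0.887413*0.09*0.69 + 0.972979*0.09*0.31 = 0.749789
Posterior = 0.082254 / 0.749789 ≈ 0.110

Pr(underwatering | wilting, pest infestation) ≈ 0.110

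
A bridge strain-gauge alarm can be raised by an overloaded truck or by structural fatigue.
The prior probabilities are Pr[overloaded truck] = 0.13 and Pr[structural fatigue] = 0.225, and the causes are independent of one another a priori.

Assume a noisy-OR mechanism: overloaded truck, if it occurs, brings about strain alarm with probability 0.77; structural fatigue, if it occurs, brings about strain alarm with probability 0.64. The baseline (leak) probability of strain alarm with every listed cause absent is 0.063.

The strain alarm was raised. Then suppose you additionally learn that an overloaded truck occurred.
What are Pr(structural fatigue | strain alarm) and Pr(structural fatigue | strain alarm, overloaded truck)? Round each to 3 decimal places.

Pr(structural fatigue | strain alarm) ≈ 0.563; Pr(structural fatigue | strain alarm, overloaded truck) ≈ 0.254

Under noisy-OR, P(strain alarm | causes) = 1 − (1−0.063)·∏(1−qᵢ) over the active causes.
P(strain alarm) = 0.063×0.87×0.775 + 0.66268×0.87×0.225 + 0.78449×0.13×0.775 + 0.922416×0.13×0.225 = 0.042478 + 0.129720 + 0.079037 + 0.026981 = 0.278216
Restricting to configurations with structural fatigue present: 0.129720 + 0.026981 = 0.156701.
So P(structural fatigue | strain alarm) = 0.156701/0.278216 ≈ 0.563.

Now condition on the additional information:
Weight on structural fatigue=true, given the evidence: 0.922416×0.225 = 0.207544
Denominator P(strain alarm | overloaded truck): 0.78449×0.775 + 0.922416×0.225 = 0.815524
P(structural fatigue | strain alarm, overloaded truck) = 0.207544/0.815524 ≈ 0.254
The drop from 0.563 to 0.254 is the explaining-away (discounting) effect.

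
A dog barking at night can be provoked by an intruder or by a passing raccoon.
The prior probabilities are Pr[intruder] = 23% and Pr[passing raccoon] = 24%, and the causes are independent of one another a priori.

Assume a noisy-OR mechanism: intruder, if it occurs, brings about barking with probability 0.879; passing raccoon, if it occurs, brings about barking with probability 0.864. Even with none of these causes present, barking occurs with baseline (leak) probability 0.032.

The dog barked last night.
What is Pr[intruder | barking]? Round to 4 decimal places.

Pr[intruder | barking] ≈ 0.5380

Under noisy-OR, P(barking | causes) = 1 − (1−0.032)·∏(1−qᵢ) over the active causes.
For the numerator, keep only intruder=true terms: 0.154326 + 0.054321 = 0.208647
Normalizer over all consistent configurations: 0.032×0.77×0.76 + 0.868352×0.77×0.24 + 0.882872×0.23×0.76 + 0.984071×0.23×0.24 = 0.387844
P(intruder | barking) = 0.208647/0.387844 ≈ 0.5380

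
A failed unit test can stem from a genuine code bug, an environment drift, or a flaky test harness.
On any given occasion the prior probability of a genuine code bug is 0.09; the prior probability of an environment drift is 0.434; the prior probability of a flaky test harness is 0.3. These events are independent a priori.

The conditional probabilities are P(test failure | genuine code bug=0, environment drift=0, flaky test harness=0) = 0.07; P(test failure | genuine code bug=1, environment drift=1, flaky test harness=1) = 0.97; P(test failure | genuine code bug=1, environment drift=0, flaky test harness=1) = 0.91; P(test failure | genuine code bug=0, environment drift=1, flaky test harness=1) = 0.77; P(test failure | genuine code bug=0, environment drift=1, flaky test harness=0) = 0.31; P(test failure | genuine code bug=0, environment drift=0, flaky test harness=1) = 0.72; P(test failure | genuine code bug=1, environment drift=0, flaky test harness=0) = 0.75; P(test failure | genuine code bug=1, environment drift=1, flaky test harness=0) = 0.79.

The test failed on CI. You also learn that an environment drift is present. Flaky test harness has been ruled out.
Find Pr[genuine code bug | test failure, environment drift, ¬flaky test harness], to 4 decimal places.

Pr[genuine code bug | test failure, environment drift, ¬flaky test harness] ≈ 0.2013

Sum P(test failure|·) weighted by the priors over both values of genuine code bug:
  P(test failure | environment drift, ¬flaky test harness) = 0.31·0.91 + 0.79·0.09
        = 0.282100 + 0.071100 = 0.353200
Configurations with genuine code bug contribute 0.071100, so
  P(genuine code bug | test failure, environment drift, ¬flaky test harness) = 0.071100 / 0.353200 ≈ 0.2013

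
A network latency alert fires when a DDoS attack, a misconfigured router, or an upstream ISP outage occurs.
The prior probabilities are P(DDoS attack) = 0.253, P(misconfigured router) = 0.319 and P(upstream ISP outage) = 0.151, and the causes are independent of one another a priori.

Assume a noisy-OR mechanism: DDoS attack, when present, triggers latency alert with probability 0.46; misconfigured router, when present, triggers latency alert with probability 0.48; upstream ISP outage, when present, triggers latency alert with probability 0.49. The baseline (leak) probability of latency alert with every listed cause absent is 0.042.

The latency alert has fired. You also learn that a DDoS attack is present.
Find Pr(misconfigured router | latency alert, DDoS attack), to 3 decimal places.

Pr(misconfigured router | latency alert, DDoS attack) ≈ 0.403

Under noisy-OR, P(latency alert | causes) = 1 − (1−0.042)·∏(1−qᵢ) over the active causes.
P(latency alert | DDoS attack) = 0.48268×0.681×0.849 + 0.736167×0.681×0.151 + 0.730994×0.319×0.849 + 0.862807×0.319×0.151 = 0.279071 + 0.075701 + 0.197976 + 0.041561 = 0.594309
Restricting to configurations with misconfigured router present: 0.197976 + 0.041561 = 0.239537.
Hence the posterior is 0.239537/0.594309 ≈ 0.403.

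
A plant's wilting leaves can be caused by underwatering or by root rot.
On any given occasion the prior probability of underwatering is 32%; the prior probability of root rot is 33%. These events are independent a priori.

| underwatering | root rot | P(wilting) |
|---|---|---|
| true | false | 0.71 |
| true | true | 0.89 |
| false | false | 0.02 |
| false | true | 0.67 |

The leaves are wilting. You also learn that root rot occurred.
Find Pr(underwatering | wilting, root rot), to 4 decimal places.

P(wilting | root rot) = 0.67*0.68 + 0.89*0.32 = 0.455600 + 0.284800 = 0.740400
Of this, 0.284800 comes from 0.89*0.32 (the underwatering=true cases).
Hence the posterior is 0.284800/0.740400 ≈ 0.3847.

Pr(underwatering | wilting, root rot) ≈ 0.3847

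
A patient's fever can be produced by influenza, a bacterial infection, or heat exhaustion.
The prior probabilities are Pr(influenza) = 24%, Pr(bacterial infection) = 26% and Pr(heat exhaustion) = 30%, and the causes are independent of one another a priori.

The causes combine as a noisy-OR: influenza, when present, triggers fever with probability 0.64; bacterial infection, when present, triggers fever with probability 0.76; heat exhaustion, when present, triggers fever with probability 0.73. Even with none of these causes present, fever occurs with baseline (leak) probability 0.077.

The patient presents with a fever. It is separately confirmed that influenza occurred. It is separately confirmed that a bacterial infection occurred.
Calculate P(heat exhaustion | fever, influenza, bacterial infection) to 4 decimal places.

P(heat exhaustion | fever, influenza, bacterial infection) ≈ 0.3130

Under noisy-OR, P(fever | causes) = 1 − (1−0.077)·∏(1−qᵢ) over the active causes.
P(fever | influenza, bacterial infection) = 0.920253×0.7 + 0.978468×0.3 = 0.644177 + 0.293540 = 0.937717
The heat exhaustion-present share is 0.978468×0.3 = 0.293540.
So P(heat exhaustion | fever, influenza, bacterial infection) = 0.293540/0.937717 ≈ 0.3130.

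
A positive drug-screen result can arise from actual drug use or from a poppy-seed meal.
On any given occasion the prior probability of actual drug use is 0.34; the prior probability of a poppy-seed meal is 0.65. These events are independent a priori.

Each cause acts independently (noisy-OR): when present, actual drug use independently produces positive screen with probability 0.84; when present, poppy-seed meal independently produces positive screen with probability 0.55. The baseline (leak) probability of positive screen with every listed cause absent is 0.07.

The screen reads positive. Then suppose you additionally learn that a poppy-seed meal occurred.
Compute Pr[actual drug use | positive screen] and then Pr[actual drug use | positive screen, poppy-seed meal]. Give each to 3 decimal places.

Under noisy-OR, P(positive screen | causes) = 1 − (1−0.07)·∏(1−qᵢ) over the active causes.
Numerator (weight on configurations with actual drug use): 0.101293 + 0.206202 = 0.307495
Normalizer over all consistent configurations: 0.07×0.66×0.35 + 0.5815×0.66×0.65 + 0.8512×0.34×0.35 + 0.93304×0.34×0.65 = 0.573129
P(actual drug use | positive screen) = 0.307495/0.573129 ≈ 0.537

Now condition on the additional information:
Numerator (weight on configurations with actual drug use): 0.93304·0.34 = 0.317234
Denominator P(positive screen | poppy-seed meal): 0.5815·0.66 + 0.93304·0.34 = 0.701024
Posterior = 0.317234 / 0.701024 ≈ 0.453
This is intercausal reasoning (explaining away): once poppy-seed meal accounts for the positive screen, actual drug use becomes less likely.

Pr[actual drug use | positive screen] ≈ 0.537; Pr[actual drug use | positive screen, poppy-seed meal] ≈ 0.453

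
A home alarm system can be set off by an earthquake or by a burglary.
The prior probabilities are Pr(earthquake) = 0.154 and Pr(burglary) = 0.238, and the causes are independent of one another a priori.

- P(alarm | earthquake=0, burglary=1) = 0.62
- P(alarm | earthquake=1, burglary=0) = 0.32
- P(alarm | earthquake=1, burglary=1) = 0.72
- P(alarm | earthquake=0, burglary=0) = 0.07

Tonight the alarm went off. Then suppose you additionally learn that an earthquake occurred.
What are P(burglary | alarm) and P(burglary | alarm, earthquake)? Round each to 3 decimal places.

P(burglary | alarm) ≈ 0.647; P(burglary | alarm, earthquake) ≈ 0.413

For the numerator, keep only burglary=true terms: 0.124836 + 0.026389 = 0.151225
Denominator P(alarm): 0.07·0.846·0.762 + 0.62·0.846·0.238 + 0.32·0.154·0.762 + 0.72·0.154·0.238 = 0.233902
Posterior = 0.151225 / 0.233902 ≈ 0.647

Now condition on the additional information:
P(alarm | earthquake) = 0.32×0.762 + 0.72×0.238 = 0.243840 + 0.171360 = 0.415200
Of this, 0.171360 comes from 0.72×0.238 (the burglary=true cases).
So P(burglary | alarm, earthquake) = 0.171360/0.415200 ≈ 0.413.
The drop from 0.647 to 0.413 is the explaining-away (discounting) effect.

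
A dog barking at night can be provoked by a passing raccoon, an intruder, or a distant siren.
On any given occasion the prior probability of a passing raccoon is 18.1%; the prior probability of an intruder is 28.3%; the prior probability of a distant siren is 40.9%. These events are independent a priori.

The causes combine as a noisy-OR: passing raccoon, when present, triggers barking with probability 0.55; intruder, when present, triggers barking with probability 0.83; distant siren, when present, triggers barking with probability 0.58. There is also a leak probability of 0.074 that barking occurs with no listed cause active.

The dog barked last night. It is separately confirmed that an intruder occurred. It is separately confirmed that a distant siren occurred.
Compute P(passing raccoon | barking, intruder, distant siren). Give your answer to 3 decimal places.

P(passing raccoon | barking, intruder, distant siren) ≈ 0.187

Under noisy-OR, P(barking | causes) = 1 − (1−0.074)·∏(1−qᵢ) over the active causes.
Sum P(barking|·) weighted by the priors over both values of passing raccoon:
  P(barking | intruder, distant siren) = 0.933884×0.819 + 0.970248×0.181
        = 0.764851 + 0.175615 = 0.940466
The terms with passing raccoon present sum to 0.175615, so
  P(passing raccoon | barking, intruder, distant siren) = 0.175615 / 0.940466 ≈ 0.187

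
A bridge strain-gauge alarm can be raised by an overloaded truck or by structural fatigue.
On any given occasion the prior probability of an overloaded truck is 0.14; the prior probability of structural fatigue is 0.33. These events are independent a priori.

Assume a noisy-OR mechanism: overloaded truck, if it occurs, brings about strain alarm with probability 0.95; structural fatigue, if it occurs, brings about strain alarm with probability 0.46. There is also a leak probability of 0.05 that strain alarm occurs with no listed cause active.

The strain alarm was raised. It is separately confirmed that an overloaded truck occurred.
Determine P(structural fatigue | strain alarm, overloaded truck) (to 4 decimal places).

P(structural fatigue | strain alarm, overloaded truck) ≈ 0.3350

Under noisy-OR, P(strain alarm | causes) = 1 − (1−0.05)·∏(1−qᵢ) over the active causes.
P(strain alarm | overloaded truck) = 0.9525·0.67 + 0.97435·0.33 = 0.638175 + 0.321536 = 0.959711
The structural fatigue-present share is 0.97435·0.33 = 0.321536.
So P(structural fatigue | strain alarm, overloaded truck) = 0.321536/0.959711 ≈ 0.3350.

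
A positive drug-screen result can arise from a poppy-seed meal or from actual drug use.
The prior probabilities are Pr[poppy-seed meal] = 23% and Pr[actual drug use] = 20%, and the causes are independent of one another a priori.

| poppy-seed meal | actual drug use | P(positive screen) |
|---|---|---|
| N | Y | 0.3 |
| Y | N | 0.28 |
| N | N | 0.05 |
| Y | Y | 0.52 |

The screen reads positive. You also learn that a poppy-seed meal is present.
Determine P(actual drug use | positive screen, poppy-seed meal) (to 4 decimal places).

P(actual drug use | positive screen, poppy-seed meal) ≈ 0.3171

Sum P(positive screen|·) weighted by the priors over both values of actual drug use:
  P(positive screen | poppy-seed meal) = 0.28*0.8 + 0.52*0.2
        = 0.224000 + 0.104000 = 0.328000
Keeping only the actual drug use-present terms gives 0.104000, so
  P(actual drug use | positive screen, poppy-seed meal) = 0.104000 / 0.328000 ≈ 0.3171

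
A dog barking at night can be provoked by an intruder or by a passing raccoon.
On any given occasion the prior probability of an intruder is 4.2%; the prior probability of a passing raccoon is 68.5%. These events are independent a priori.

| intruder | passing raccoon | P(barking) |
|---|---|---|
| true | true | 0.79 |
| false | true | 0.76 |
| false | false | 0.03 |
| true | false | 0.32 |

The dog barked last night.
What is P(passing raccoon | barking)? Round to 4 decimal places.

P(passing raccoon | barking) ≈ 0.9752

P(barking) = 0.03×0.958×0.315 + 0.76×0.958×0.685 + 0.32×0.042×0.315 + 0.79×0.042×0.685 = 0.009053 + 0.498735 + 0.004234 + 0.022728 = 0.534750
Of this, 0.521463 comes from 0.498735 + 0.022728 (the passing raccoon=true cases).
So P(passing raccoon | barking) = 0.521463/0.534750 ≈ 0.9752.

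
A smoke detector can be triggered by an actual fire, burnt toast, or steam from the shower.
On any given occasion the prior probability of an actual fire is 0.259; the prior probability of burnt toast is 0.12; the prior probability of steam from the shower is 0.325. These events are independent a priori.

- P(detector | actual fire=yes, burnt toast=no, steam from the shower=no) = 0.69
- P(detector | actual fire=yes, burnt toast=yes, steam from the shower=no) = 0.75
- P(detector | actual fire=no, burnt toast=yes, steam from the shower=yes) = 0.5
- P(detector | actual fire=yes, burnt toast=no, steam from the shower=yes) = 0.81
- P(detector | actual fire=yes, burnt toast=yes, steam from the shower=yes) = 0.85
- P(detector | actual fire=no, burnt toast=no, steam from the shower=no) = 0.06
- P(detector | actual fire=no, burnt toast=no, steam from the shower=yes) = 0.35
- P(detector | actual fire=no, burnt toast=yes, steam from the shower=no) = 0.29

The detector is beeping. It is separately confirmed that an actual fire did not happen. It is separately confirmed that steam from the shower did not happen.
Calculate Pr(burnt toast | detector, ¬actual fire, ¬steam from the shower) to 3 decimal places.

P(detector | ¬actual fire, ¬steam from the shower) = 0.06·0.88 + 0.29·0.12 = 0.052800 + 0.034800 = 0.087600
Restricting to configurations with burnt toast present: 0.29·0.12 = 0.034800.
Hence the posterior is 0.034800/0.087600 ≈ 0.397.

Pr(burnt toast | detector, ¬actual fire, ¬steam from the shower) ≈ 0.397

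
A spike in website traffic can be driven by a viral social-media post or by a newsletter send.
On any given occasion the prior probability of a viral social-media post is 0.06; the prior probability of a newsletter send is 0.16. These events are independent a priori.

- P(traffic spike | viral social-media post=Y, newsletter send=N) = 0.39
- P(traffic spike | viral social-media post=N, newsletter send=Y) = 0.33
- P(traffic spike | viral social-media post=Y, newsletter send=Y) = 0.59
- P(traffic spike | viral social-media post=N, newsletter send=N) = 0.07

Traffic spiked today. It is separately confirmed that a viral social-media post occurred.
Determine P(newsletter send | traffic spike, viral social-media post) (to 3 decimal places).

P(newsletter send | traffic spike, viral social-media post) ≈ 0.224

By total probability over both values of newsletter send:
  P(traffic spike | viral social-media post) = 0.39*0.84 + 0.59*0.16
        = 0.327600 + 0.094400 = 0.422000
Keeping only the newsletter send-present terms gives 0.094400, so
  P(newsletter send | traffic spike, viral social-media post) = 0.094400 / 0.422000 ≈ 0.224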